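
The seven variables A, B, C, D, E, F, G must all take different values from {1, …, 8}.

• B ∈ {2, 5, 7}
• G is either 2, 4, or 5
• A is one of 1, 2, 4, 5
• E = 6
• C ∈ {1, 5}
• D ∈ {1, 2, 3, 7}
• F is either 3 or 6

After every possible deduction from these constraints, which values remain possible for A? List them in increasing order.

E's domain is down to {6}, so E = 6. Eliminate 6 elsewhere: F.
F's domain is down to {3}, so F = 3. Strike 3 from D.
No further eliminations apply; A can still be any of 1, 2, 4, 5.

1, 2, 4, 5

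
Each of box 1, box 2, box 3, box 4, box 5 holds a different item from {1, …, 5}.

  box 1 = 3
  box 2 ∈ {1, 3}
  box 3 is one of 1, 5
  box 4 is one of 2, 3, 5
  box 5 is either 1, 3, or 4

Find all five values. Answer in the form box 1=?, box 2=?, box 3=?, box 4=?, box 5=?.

box 1 must be 3 (only option left). Strike 3 from box 2, box 4, box 5.
box 2 must be 1 (only option left). Remove 1 from box 3, box 5.
box 3's domain is down to {5}, so box 3 = 5. Eliminate 5 elsewhere: box 4.
box 4 must be 2 (only option left).
box 5 has just one choice, so box 5 = 4.

box 1=3, box 2=1, box 3=5, box 4=2, box 5=4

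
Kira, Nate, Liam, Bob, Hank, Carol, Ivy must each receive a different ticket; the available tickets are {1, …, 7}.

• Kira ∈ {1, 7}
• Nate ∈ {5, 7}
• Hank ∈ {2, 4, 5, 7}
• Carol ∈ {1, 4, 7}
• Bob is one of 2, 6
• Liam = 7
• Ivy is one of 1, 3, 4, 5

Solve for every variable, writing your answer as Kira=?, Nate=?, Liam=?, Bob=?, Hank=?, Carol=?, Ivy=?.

Liam must be 7 (only option left). Remove 7 from Kira, Nate, Hank, Carol.
Kira's domain is down to {1}, so Kira = 1. Remove 1 from Carol, Ivy.
Nate's domain is down to {5}, so Nate = 5. Eliminate 5 elsewhere: Hank, Ivy.
Carol's domain is down to {4}, so Carol = 4. Eliminate 4 elsewhere: Hank, Ivy.
That leaves Ivy = 3.
Hank's domain is down to {2}, so Hank = 2. Strike 2 from Bob.
That leaves Bob = 6.

Kira=1, Nate=5, Liam=7, Bob=6, Hank=2, Carol=4, Ivy=3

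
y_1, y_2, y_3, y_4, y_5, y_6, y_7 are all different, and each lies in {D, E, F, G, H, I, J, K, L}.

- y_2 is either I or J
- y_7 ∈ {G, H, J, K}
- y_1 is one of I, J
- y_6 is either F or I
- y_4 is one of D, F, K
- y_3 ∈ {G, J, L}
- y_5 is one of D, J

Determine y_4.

K

y_1 and y_2 between them cover only {I, J} — a naked pair. Remove those values from y_3, y_5, y_6, y_7.
y_5's domain is down to {D}, so y_5 = D. So y_4 can't be D.
y_6 has just one choice, so y_6 = F. Strike F from y_4.
So y_4 = K.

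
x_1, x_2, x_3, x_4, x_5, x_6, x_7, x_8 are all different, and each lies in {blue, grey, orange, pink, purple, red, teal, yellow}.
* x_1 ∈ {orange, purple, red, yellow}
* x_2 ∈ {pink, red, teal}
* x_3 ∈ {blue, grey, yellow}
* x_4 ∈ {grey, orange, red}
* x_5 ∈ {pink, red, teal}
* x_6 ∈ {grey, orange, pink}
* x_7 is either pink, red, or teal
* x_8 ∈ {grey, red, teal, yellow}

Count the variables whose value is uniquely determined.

Among the 8 variables, blue fits only x_3 (and all 8 values in {blue, grey, orange, pink, purple, red, teal, yellow} must be used), so x_3 = blue.
Among the 7 still-open variables, purple fits only x_1 (and all 7 values in {grey, orange, pink, purple, red, teal, yellow} must be used), so x_1 = purple.
The 6 still-open variables together cover exactly {grey, orange, pink, red, teal, yellow} — 6 values for 6 variables — and yellow appears only in x_8's list, so x_8 = yellow.
x_2, x_5, x_7 between them cover only {pink, red, teal} — a naked triple. Remove those values from x_4, x_6.
Determined: x_1=purple, x_3=blue, x_8=yellow. The other variables each still have more than one consistent value. That makes 3.

3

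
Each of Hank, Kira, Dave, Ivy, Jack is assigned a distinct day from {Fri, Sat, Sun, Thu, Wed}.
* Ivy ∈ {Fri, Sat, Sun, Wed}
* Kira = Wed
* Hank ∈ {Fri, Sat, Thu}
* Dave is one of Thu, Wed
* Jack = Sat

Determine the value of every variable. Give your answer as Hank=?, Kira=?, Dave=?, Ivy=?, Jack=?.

Kira's domain is down to {Wed}, so Kira = Wed. Eliminate Wed elsewhere: Dave, Ivy.
Dave must be Thu (only option left). So Hank can't be Thu.
Jack's domain is down to {Sat}, so Jack = Sat. Eliminate Sat elsewhere: Hank, Ivy.
Hank must be Fri (only option left). Strike Fri from Ivy.
Ivy must be Sun (only option left).

Hank=Fri, Kira=Wed, Dave=Thu, Ivy=Sun, Jack=Sat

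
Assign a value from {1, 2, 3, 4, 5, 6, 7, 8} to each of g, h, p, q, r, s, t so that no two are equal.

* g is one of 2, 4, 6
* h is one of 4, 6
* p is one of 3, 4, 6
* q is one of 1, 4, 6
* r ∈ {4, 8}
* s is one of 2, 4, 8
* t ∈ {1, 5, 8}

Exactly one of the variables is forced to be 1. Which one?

q

The 7 variables draw from only 7 values {1, 2, 3, 4, 5, 6, 8}, so each is used; only p can be 3, hence p = 3.
The 6 still-open variables together cover exactly {1, 2, 4, 5, 6, 8} — 6 values for 6 variables — and 5 appears only in t's list, so t = 5.
The 5 still-open variables draw from only 5 values {1, 2, 4, 6, 8}, so each is used; only q can be 1, hence q = 1.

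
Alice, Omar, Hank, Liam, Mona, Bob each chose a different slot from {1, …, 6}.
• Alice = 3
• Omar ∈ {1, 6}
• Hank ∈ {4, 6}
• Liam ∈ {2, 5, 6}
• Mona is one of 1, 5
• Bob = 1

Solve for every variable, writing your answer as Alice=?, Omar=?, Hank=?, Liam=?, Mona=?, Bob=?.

Alice must be 3 (only option left).
That leaves Bob = 1. Strike 1 from Omar, Mona.
Omar must be 6 (only option left). So Hank, Liam can't be 6.
That leaves Hank = 4.
Mona must be 5 (only option left). So Liam can't be 5.
Liam has just one choice, so Liam = 2.

Alice=3, Omar=6, Hank=4, Liam=2, Mona=5, Bob=1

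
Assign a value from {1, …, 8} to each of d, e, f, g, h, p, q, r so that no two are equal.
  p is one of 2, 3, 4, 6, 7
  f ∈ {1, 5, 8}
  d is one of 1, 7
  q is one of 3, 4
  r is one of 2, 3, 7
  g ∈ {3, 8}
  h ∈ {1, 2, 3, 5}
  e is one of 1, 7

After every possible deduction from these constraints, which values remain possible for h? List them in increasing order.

2, 3, 5

The 8 variables together cover exactly {1, 2, 3, 4, 5, 6, 7, 8} — 8 values for 8 variables — and 6 appears only in p's list, so p = 6.
The 7 still-open variables draw from only 7 values {1, 2, 3, 4, 5, 7, 8}, so each is used; only q can be 4, hence q = 4.
d and e between them cover only {1, 7} — a naked pair. Remove those values from f, h, r.
No further eliminations apply; h can still be any of 2, 3, 5.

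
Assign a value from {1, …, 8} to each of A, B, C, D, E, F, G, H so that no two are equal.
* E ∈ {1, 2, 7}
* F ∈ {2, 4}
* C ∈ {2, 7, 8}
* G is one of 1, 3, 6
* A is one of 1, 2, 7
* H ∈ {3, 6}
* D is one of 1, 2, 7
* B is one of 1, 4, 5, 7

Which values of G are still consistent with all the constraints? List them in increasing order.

3, 6

The 8 variables together cover exactly {1, 2, 3, 4, 5, 6, 7, 8} — 8 values for 8 variables — and 5 appears only in B's list, so B = 5.
Among the 7 still-open variables, 4 fits only F (and all 7 values in {1, 2, 3, 4, 6, 7, 8} must be used), so F = 4.
The 6 still-open variables draw from only 6 values {1, 2, 3, 6, 7, 8}, so each is used; only C can be 8, hence C = 8.
A, D, E between them cover only {1, 2, 7} — a naked triple. Remove those values from G.
No further eliminations apply; G can still be any of 3, 6.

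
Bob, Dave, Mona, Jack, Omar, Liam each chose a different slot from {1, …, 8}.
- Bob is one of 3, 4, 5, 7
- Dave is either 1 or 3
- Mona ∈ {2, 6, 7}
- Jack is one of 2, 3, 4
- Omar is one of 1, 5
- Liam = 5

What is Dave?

Liam's domain is down to {5}, so Liam = 5. Strike 5 from Bob, Omar.
That leaves Omar = 1. Eliminate 1 elsewhere: Dave.
So Dave = 3.

3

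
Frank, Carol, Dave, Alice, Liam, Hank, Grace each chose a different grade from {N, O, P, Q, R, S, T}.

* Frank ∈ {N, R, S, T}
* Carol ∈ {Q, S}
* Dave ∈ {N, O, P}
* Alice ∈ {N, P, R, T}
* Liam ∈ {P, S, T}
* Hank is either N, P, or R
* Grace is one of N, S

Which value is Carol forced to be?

Q

The 7 variables draw from only 7 values {N, O, P, Q, R, S, T}, so each is used; only Dave can be O, hence Dave = O.
Among the 6 still-open variables, Q fits only Carol (and all 6 values in {N, P, Q, R, S, T} must be used), so Carol = Q.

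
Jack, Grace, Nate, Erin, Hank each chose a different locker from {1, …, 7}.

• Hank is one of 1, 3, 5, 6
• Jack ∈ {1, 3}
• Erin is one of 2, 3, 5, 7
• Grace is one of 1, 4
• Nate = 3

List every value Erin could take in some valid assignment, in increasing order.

Nate's domain is down to {3}, so Nate = 3. Eliminate 3 elsewhere: Jack, Erin, Hank.
Jack must be 1 (only option left). So Grace, Hank can't be 1.
That leaves Grace = 4.
No further eliminations apply; Erin can still be any of 2, 5, 7.

2, 5, 7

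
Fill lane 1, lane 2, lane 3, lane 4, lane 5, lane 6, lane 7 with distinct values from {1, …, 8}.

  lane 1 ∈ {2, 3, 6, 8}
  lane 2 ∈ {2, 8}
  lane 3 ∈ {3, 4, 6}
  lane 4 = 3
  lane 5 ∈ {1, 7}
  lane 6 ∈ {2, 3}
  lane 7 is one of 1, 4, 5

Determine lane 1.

lane 4 has just one choice, so lane 4 = 3. So lane 1, lane 3, lane 6 can't be 3.
lane 6's domain is down to {2}, so lane 6 = 2. Eliminate 2 elsewhere: lane 1, lane 2.
lane 2 has just one choice, so lane 2 = 8. So lane 1 can't be 8.
So lane 1 = 6.

6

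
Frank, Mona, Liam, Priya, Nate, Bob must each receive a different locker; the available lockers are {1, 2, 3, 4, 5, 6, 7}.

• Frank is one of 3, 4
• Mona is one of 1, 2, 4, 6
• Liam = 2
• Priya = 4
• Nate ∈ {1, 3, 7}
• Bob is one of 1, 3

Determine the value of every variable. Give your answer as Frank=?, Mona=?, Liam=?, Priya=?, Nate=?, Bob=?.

Frank=3, Mona=6, Liam=2, Priya=4, Nate=7, Bob=1

Liam's domain is down to {2}, so Liam = 2. Remove 2 from Mona.
That leaves Priya = 4. Eliminate 4 elsewhere: Frank, Mona.
Frank's domain is down to {3}, so Frank = 3. Remove 3 from Nate, Bob.
Bob's domain is down to {1}, so Bob = 1. Eliminate 1 elsewhere: Mona, Nate.
Mona must be 6 (only option left).
That leaves Nate = 7.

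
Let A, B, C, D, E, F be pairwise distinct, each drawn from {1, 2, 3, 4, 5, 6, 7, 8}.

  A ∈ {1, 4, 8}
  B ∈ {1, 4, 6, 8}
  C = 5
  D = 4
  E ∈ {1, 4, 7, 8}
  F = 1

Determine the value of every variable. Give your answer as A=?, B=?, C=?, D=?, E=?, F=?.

A=8, B=6, C=5, D=4, E=7, F=1

C has just one choice, so C = 5.
D's domain is down to {4}, so D = 4. Remove 4 from A, B, E.
That leaves F = 1. Strike 1 from A, B, E.
A has just one choice, so A = 8. Strike 8 from B, E.
B has just one choice, so B = 6.
E has just one choice, so E = 7.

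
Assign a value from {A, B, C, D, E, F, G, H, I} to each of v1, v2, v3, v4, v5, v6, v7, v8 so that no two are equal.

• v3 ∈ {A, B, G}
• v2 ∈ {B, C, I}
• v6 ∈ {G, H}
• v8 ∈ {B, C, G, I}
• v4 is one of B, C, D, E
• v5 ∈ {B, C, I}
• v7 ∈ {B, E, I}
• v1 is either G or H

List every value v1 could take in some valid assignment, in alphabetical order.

G, H

Among the 8 variables, A fits only v3 (and all 8 values in {A, B, C, D, E, G, H, I} must be used), so v3 = A.
Among the 7 still-open variables, D fits only v4 (and all 7 values in {B, C, D, E, G, H, I} must be used), so v4 = D.
The 6 still-open variables draw from only 6 values {B, C, E, G, H, I}, so each is used; only v7 can be E, hence v7 = E.
v1 and v6 share exactly the 2 values {G, H}; by pigeonhole those values go to them, so strike G, H from v8.
No further eliminations apply; v1 can still be any of G, H.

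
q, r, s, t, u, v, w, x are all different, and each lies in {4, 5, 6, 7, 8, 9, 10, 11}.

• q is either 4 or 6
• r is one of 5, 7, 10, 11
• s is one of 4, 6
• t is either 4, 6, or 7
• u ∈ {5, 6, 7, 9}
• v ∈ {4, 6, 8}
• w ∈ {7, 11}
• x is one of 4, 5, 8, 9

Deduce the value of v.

8

The 8 variables draw from only 8 values {4, 5, 6, 7, 8, 9, 10, 11}, so each is used; only r can be 10, hence r = 10.
Among the 7 still-open variables, 11 fits only w (and all 7 values in {4, 5, 6, 7, 8, 9, 11} must be used), so w = 11.
q and s between them cover only {4, 6} — a naked pair. Remove those values from t, u, v, x.
So v = 8.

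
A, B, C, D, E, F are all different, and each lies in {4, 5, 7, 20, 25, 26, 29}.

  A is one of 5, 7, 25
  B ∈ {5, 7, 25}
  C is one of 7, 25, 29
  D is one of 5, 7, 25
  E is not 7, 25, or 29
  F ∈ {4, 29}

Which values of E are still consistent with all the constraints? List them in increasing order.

A, B, D share exactly the 3 values {5, 7, 25}; by pigeonhole those values go to them, so strike 5, 7, 25 from C, E.
C has just one choice, so C = 29. Strike 29 from F.
F has just one choice, so F = 4. Remove 4 from E.
No further eliminations apply; E can still be any of 20, 26.

20, 26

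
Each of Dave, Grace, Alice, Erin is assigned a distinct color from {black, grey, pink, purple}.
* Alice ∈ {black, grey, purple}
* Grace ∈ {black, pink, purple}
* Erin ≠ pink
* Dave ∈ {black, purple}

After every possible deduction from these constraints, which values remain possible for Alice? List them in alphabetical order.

The 4 variables draw from only 4 values {black, grey, pink, purple}, so each is used; only Grace can be pink, hence Grace = pink.
No further eliminations apply; Alice can still be any of black, grey, purple.

black, grey, purple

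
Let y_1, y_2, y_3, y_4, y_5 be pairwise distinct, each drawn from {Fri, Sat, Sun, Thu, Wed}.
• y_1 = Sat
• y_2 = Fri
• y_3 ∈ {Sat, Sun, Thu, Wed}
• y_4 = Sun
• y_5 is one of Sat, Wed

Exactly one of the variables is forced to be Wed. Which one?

y_5

y_1's domain is down to {Sat}, so y_1 = Sat. Remove Sat from y_3, y_5.
So Wed goes to y_5.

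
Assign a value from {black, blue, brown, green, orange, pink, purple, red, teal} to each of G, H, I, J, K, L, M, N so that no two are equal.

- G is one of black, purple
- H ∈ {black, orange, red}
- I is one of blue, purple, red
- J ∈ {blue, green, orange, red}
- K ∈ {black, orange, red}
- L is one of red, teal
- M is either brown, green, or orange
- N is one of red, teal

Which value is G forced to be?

purple

The 8 variables draw from only 8 values {black, blue, brown, green, orange, purple, red, teal}, so each is used; only M can be brown, hence M = brown.
Among the 7 still-open variables, green fits only J (and all 7 values in {black, blue, green, orange, purple, red, teal} must be used), so J = green.
The 6 still-open variables draw from only 6 values {black, blue, orange, purple, red, teal}, so each is used; only I can be blue, hence I = blue.
The 5 still-open variables draw from only 5 values {black, orange, purple, red, teal}, so each is used; only G can be purple, hence G = purple.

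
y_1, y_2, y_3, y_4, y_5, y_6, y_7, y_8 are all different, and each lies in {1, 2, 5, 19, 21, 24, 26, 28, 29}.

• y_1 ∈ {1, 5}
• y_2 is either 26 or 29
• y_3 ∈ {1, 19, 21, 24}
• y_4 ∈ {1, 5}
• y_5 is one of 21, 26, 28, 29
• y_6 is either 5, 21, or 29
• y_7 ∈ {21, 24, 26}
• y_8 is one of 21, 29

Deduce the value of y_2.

26

The 8 variables draw from only 8 values {1, 5, 19, 21, 24, 26, 28, 29}, so each is used; only y_3 can be 19, hence y_3 = 19.
Among the 7 still-open variables, 24 fits only y_7 (and all 7 values in {1, 5, 21, 24, 26, 28, 29} must be used), so y_7 = 24.
The 6 still-open variables together cover exactly {1, 5, 21, 26, 28, 29} — 6 values for 6 variables — and 28 appears only in y_5's list, so y_5 = 28.
The 5 still-open variables together cover exactly {1, 5, 21, 26, 29} — 5 values for 5 variables — and 26 appears only in y_2's list, so y_2 = 26.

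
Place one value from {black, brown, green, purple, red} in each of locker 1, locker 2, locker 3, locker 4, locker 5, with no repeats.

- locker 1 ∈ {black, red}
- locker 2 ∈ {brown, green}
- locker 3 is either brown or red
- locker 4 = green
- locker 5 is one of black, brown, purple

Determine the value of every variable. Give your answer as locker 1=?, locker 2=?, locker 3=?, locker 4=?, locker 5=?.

locker 1=black, locker 2=brown, locker 3=red, locker 4=green, locker 5=purple

locker 4 must be green (only option left). So locker 2 can't be green.
locker 2's domain is down to {brown}, so locker 2 = brown. So locker 3, locker 5 can't be brown.
locker 3's domain is down to {red}, so locker 3 = red. So locker 1 can't be red.
locker 1 has just one choice, so locker 1 = black. Remove black from locker 5.
locker 5 must be purple (only option left).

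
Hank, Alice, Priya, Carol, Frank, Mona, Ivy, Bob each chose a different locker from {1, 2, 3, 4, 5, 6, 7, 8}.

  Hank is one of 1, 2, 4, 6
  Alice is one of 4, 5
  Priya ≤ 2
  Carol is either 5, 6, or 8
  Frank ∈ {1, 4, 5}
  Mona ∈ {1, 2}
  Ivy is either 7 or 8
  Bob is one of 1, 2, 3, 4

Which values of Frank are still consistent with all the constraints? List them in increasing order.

The 8 variables draw from only 8 values {1, 2, 3, 4, 5, 6, 7, 8}, so each is used; only Bob can be 3, hence Bob = 3.
The 7 still-open variables draw from only 7 values {1, 2, 4, 5, 6, 7, 8}, so each is used; only Ivy can be 7, hence Ivy = 7.
The 6 still-open variables together cover exactly {1, 2, 4, 5, 6, 8} — 6 values for 6 variables — and 8 appears only in Carol's list, so Carol = 8.
The 5 still-open variables draw from only 5 values {1, 2, 4, 5, 6}, so each is used; only Hank can be 6, hence Hank = 6.
Priya and Mona share exactly the 2 values {1, 2}; by pigeonhole those values go to them, so strike 1, 2 from Frank.
No further eliminations apply; Frank can still be any of 4, 5.

4, 5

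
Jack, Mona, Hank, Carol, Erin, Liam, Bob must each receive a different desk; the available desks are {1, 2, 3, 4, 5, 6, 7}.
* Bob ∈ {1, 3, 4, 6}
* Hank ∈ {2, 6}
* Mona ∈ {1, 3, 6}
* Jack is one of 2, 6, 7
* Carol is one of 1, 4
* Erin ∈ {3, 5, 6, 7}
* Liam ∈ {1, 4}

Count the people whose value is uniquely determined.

The 7 variables together cover exactly {1, 2, 3, 4, 5, 6, 7} — 7 values for 7 variables — and 5 appears only in Erin's list, so Erin = 5.
The 6 still-open variables together cover exactly {1, 2, 3, 4, 6, 7} — 6 values for 6 variables — and 7 appears only in Jack's list, so Jack = 7.
The 5 still-open variables together cover exactly {1, 2, 3, 4, 6} — 5 values for 5 variables — and 2 appears only in Hank's list, so Hank = 2.
Carol and Liam between them cover only {1, 4} — a naked pair. Remove those values from Mona, Bob.
Determined: Jack=7, Hank=2, Erin=5. The other people each still have more than one consistent value. That makes 3.

3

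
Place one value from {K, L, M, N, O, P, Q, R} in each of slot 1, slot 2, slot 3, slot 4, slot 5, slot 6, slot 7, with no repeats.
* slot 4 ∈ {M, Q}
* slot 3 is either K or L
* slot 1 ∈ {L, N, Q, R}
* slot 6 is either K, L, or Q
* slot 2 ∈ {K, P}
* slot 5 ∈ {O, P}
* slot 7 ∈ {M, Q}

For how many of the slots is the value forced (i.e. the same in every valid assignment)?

The 2 variables slot 4 and slot 7 are confined to {M, Q}, which locks those values in; drop them from slot 1, slot 6.
The 2 variables slot 3 and slot 6 are confined to {K, L}, which locks those values in; drop them from slot 1, slot 2.
slot 2 has just one choice, so slot 2 = P. Eliminate P elsewhere: slot 5.
That leaves slot 5 = O.
Determined: slot 2=P, slot 5=O. The other slots each still have more than one consistent value. That makes 2.

2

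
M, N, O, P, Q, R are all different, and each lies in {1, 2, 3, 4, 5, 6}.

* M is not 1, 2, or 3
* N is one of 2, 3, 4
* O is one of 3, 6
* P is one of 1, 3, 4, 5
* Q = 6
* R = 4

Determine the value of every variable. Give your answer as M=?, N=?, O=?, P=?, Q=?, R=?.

M=5, N=2, O=3, P=1, Q=6, R=4

Q must be 6 (only option left). Strike 6 from M, O.
R's domain is down to {4}, so R = 4. Eliminate 4 elsewhere: M, N, P.
M has just one choice, so M = 5. Strike 5 from P.
O must be 3 (only option left). Eliminate 3 elsewhere: N, P.
P has just one choice, so P = 1.
That leaves N = 2.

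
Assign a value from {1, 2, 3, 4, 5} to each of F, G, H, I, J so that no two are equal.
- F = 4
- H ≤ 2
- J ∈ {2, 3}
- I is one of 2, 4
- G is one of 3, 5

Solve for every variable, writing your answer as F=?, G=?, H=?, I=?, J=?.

F has just one choice, so F = 4. Eliminate 4 elsewhere: I.
I must be 2 (only option left). Eliminate 2 elsewhere: H, J.
J must be 3 (only option left). Eliminate 3 elsewhere: G.
G must be 5 (only option left).
H's domain is down to {1}, so H = 1.

F=4, G=5, H=1, I=2, J=3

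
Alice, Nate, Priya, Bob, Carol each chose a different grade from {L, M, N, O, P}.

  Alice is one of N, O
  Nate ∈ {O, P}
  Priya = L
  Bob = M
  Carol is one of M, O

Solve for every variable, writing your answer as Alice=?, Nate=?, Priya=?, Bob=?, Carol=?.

Alice=N, Nate=P, Priya=L, Bob=M, Carol=O

Priya has just one choice, so Priya = L.
Bob has just one choice, so Bob = M. Remove M from Carol.
Carol has just one choice, so Carol = O. Remove O from Alice, Nate.
Alice must be N (only option left).
Nate's domain is down to {P}, so Nate = P.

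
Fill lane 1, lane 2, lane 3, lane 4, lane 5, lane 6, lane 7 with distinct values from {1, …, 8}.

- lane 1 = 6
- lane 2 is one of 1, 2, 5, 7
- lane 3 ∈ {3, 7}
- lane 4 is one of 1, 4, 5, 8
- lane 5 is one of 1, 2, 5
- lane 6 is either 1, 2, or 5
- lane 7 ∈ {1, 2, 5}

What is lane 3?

3

lane 1 must be 6 (only option left).
lane 5, lane 6, lane 7 between them cover only {1, 2, 5} — a naked triple. Remove those values from lane 2, lane 4.
lane 2 must be 7 (only option left). So lane 3 can't be 7.
So lane 3 = 3.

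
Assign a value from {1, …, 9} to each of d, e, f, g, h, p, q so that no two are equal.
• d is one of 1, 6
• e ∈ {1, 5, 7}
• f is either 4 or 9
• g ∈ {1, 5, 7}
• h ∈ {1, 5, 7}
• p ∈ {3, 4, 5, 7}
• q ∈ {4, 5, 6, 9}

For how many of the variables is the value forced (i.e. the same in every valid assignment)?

Among the 7 variables, 3 fits only p (and all 7 values in {1, 3, 4, 5, 6, 7, 9} must be used), so p = 3.
e, g, h share exactly the 3 values {1, 5, 7}; by pigeonhole those values go to them, so strike 1, 5, 7 from d, q.
d has just one choice, so d = 6. So q can't be 6.
Determined: d=6, p=3. The other variables each still have more than one consistent value. That makes 2.

2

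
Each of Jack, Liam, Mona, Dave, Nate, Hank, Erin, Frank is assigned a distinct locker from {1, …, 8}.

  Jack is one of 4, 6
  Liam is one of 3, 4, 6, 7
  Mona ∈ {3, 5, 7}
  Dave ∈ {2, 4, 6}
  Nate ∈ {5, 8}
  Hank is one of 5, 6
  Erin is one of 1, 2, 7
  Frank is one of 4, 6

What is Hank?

5

The 8 variables draw from only 8 values {1, 2, 3, 4, 5, 6, 7, 8}, so each is used; only Erin can be 1, hence Erin = 1.
Among the 7 still-open variables, 2 fits only Dave (and all 7 values in {2, 3, 4, 5, 6, 7, 8} must be used), so Dave = 2.
The 6 still-open variables draw from only 6 values {3, 4, 5, 6, 7, 8}, so each is used; only Nate can be 8, hence Nate = 8.
Jack and Frank between them cover only {4, 6} — a naked pair. Remove those values from Liam, Hank.
So Hank = 5.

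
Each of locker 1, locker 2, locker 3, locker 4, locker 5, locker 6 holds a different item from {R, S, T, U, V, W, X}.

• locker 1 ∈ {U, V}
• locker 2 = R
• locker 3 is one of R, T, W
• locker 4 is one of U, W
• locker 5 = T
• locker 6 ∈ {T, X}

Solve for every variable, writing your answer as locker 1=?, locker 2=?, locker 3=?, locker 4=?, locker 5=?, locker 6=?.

locker 1=V, locker 2=R, locker 3=W, locker 4=U, locker 5=T, locker 6=X

locker 2 must be R (only option left). So locker 3 can't be R.
locker 5 has just one choice, so locker 5 = T. Eliminate T elsewhere: locker 3, locker 6.
locker 6's domain is down to {X}, so locker 6 = X.
locker 3's domain is down to {W}, so locker 3 = W. Strike W from locker 4.
locker 4's domain is down to {U}, so locker 4 = U. Eliminate U elsewhere: locker 1.
locker 1 has just one choice, so locker 1 = V.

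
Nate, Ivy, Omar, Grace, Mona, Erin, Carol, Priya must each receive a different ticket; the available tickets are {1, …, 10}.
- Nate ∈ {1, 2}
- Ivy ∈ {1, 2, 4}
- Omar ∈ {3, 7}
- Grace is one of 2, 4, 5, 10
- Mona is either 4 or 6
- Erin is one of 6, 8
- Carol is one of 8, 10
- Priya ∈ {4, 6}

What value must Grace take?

The 2 variables Mona and Priya are confined to {4, 6}, which locks those values in; drop them from Ivy, Grace, Erin.
That leaves Erin = 8. So Carol can't be 8.
That leaves Carol = 10. Eliminate 10 elsewhere: Grace.
The 2 variables Nate and Ivy are confined to {1, 2}, which locks those values in; drop them from Grace.
So Grace = 5.

5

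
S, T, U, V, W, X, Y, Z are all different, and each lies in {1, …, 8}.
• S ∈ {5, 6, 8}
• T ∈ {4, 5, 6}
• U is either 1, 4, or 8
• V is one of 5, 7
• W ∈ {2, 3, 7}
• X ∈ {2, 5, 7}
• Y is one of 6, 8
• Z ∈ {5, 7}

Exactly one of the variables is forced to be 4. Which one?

The 8 variables together cover exactly {1, 2, 3, 4, 5, 6, 7, 8} — 8 values for 8 variables — and 1 appears only in U's list, so U = 1.
The 7 still-open variables draw from only 7 values {2, 3, 4, 5, 6, 7, 8}, so each is used; only W can be 3, hence W = 3.
Among the 6 still-open variables, 2 fits only X (and all 6 values in {2, 4, 5, 6, 7, 8} must be used), so X = 2.
The 5 still-open variables together cover exactly {4, 5, 6, 7, 8} — 5 values for 5 variables — and 4 appears only in T's list, so T = 4.

T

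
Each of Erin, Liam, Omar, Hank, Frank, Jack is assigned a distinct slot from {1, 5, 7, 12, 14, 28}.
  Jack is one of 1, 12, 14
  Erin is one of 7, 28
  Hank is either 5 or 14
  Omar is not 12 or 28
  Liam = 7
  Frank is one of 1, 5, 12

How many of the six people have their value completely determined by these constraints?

2

Liam has just one choice, so Liam = 7. Strike 7 from Erin, Omar.
That leaves Erin = 28.
Determined: Erin=28, Liam=7. The other people each still have more than one consistent value. That makes 2.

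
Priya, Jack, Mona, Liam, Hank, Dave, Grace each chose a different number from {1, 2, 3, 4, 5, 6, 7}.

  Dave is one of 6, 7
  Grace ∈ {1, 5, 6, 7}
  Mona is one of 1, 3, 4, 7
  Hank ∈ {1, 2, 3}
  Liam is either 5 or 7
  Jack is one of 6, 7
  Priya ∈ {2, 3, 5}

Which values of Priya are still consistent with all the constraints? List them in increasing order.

2, 3

The 7 variables draw from only 7 values {1, 2, 3, 4, 5, 6, 7}, so each is used; only Mona can be 4, hence Mona = 4.
The 2 variables Jack and Dave are confined to {6, 7}, which locks those values in; drop them from Liam, Grace.
That leaves Liam = 5. Strike 5 from Priya, Grace.
That leaves Grace = 1. So Hank can't be 1.
No further eliminations apply; Priya can still be any of 2, 3.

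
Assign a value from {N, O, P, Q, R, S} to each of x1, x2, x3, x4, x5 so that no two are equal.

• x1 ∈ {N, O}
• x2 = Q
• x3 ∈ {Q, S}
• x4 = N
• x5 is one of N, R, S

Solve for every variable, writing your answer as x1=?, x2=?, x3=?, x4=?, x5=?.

x2 must be Q (only option left). Remove Q from x3.
That leaves x3 = S. Remove S from x5.
x4 must be N (only option left). Remove N from x1, x5.
x5 must be R (only option left).
x1 has just one choice, so x1 = O.

x1=O, x2=Q, x3=S, x4=N, x5=R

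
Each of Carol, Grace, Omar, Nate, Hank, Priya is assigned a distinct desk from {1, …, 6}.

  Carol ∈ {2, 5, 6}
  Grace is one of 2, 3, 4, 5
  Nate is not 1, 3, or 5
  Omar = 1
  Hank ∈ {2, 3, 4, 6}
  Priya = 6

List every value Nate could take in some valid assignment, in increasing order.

Omar's domain is down to {1}, so Omar = 1.
Priya has just one choice, so Priya = 6. Strike 6 from Carol, Nate, Hank.
No further eliminations apply; Nate can still be any of 2, 4.

2, 4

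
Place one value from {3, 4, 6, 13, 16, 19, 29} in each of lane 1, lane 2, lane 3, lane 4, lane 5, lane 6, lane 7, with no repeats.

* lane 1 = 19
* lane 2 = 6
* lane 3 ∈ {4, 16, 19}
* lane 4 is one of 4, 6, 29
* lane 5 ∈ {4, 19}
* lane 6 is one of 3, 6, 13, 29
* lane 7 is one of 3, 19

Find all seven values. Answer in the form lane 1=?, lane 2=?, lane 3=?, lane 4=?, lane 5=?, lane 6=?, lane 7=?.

lane 1=19, lane 2=6, lane 3=16, lane 4=29, lane 5=4, lane 6=13, lane 7=3

lane 1 must be 19 (only option left). Eliminate 19 elsewhere: lane 3, lane 5, lane 7.
lane 2's domain is down to {6}, so lane 2 = 6. Eliminate 6 elsewhere: lane 4, lane 6.
lane 5 has just one choice, so lane 5 = 4. Eliminate 4 elsewhere: lane 3, lane 4.
lane 7's domain is down to {3}, so lane 7 = 3. Eliminate 3 elsewhere: lane 6.
lane 3 has just one choice, so lane 3 = 16.
lane 4 must be 29 (only option left). Eliminate 29 elsewhere: lane 6.
lane 6's domain is down to {13}, so lane 6 = 13.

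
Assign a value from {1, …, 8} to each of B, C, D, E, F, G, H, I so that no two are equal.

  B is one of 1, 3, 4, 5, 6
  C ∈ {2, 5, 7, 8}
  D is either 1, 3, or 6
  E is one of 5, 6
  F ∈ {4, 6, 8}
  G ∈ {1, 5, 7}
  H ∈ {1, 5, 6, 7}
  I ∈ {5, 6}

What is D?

3

The 8 variables draw from only 8 values {1, 2, 3, 4, 5, 6, 7, 8}, so each is used; only C can be 2, hence C = 2.
Among the 7 still-open variables, 8 fits only F (and all 7 values in {1, 3, 4, 5, 6, 7, 8} must be used), so F = 8.
The 6 still-open variables together cover exactly {1, 3, 4, 5, 6, 7} — 6 values for 6 variables — and 4 appears only in B's list, so B = 4.
The 5 still-open variables draw from only 5 values {1, 3, 5, 6, 7}, so each is used; only D can be 3, hence D = 3.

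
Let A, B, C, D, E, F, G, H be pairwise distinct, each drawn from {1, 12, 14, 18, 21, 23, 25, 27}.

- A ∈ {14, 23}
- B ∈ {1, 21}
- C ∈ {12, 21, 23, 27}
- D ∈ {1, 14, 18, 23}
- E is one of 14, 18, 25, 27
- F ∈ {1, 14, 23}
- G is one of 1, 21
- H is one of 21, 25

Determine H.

25

The 8 variables draw from only 8 values {1, 12, 14, 18, 21, 23, 25, 27}, so each is used; only C can be 12, hence C = 12.
The 7 still-open variables draw from only 7 values {1, 14, 18, 21, 23, 25, 27}, so each is used; only E can be 27, hence E = 27.
The 6 still-open variables together cover exactly {1, 14, 18, 21, 23, 25} — 6 values for 6 variables — and 18 appears only in D's list, so D = 18.
The 5 still-open variables draw from only 5 values {1, 14, 21, 23, 25}, so each is used; only H can be 25, hence H = 25.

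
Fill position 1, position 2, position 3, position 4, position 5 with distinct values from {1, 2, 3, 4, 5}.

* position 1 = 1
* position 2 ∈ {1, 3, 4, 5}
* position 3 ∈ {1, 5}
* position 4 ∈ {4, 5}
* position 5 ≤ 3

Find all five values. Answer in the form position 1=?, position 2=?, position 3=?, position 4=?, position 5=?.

position 1's domain is down to {1}, so position 1 = 1. Strike 1 from position 2, position 3, position 5.
position 3 has just one choice, so position 3 = 5. Strike 5 from position 2, position 4.
position 4 has just one choice, so position 4 = 4. So position 2 can't be 4.
position 2's domain is down to {3}, so position 2 = 3. Eliminate 3 elsewhere: position 5.
position 5 has just one choice, so position 5 = 2.

position 1=1, position 2=3, position 3=5, position 4=4, position 5=2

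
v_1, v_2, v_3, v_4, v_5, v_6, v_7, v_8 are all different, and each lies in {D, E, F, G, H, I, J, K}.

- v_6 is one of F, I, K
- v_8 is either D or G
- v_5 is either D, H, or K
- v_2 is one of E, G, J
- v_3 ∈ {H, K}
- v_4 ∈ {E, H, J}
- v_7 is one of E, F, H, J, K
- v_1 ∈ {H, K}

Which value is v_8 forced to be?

G

The 8 variables together cover exactly {D, E, F, G, H, I, J, K} — 8 values for 8 variables — and I appears only in v_6's list, so v_6 = I.
Among the 7 still-open variables, F fits only v_7 (and all 7 values in {D, E, F, G, H, J, K} must be used), so v_7 = F.
The 2 variables v_1 and v_3 are confined to {H, K}, which locks those values in; drop them from v_4, v_5.
v_5's domain is down to {D}, so v_5 = D. Strike D from v_8.
So v_8 = G.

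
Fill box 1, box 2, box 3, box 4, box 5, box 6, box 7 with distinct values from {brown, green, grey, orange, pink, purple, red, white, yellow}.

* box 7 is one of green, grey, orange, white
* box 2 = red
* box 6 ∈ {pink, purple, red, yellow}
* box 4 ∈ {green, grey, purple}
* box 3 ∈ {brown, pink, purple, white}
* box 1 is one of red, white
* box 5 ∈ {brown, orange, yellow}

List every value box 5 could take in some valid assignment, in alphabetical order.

box 2 must be red (only option left). Remove red from box 1, box 6.
That leaves box 1 = white. Eliminate white elsewhere: box 3, box 7.
No further eliminations apply; box 5 can still be any of brown, orange, yellow.

brown, orange, yellow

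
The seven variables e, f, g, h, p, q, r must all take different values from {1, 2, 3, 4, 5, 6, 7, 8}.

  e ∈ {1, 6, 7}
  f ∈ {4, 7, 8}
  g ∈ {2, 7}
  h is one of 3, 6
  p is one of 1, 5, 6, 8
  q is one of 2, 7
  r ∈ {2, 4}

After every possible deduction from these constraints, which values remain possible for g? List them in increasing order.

g and q share exactly the 2 values {2, 7}; by pigeonhole those values go to them, so strike 2, 7 from e, f, r.
That leaves r = 4. Strike 4 from f.
That leaves f = 8. Strike 8 from p.
No further eliminations apply; g can still be any of 2, 7.

2, 7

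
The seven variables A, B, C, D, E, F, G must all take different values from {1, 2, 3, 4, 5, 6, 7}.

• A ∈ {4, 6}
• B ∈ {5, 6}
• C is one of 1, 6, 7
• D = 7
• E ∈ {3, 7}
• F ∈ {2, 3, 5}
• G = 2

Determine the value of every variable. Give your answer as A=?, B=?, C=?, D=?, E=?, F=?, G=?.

A=4, B=6, C=1, D=7, E=3, F=5, G=2

D must be 7 (only option left). Strike 7 from C, E.
E has just one choice, so E = 3. Remove 3 from F.
That leaves G = 2. Strike 2 from F.
F's domain is down to {5}, so F = 5. Eliminate 5 elsewhere: B.
B has just one choice, so B = 6. Remove 6 from A, C.
That leaves C = 1.
That leaves A = 4.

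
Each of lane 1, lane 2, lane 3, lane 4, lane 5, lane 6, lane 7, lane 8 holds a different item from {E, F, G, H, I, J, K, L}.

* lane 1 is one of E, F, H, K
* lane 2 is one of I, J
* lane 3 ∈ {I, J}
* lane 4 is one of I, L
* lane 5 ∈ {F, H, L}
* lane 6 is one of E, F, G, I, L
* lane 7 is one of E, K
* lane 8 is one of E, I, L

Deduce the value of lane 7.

The 8 variables together cover exactly {E, F, G, H, I, J, K, L} — 8 values for 8 variables — and G appears only in lane 6's list, so lane 6 = G.
lane 2 and lane 3 share exactly the 2 values {I, J}; by pigeonhole those values go to them, so strike I, J from lane 4, lane 8.
lane 4 has just one choice, so lane 4 = L. So lane 5, lane 8 can't be L.
That leaves lane 8 = E. Strike E from lane 1, lane 7.
So lane 7 = K.

K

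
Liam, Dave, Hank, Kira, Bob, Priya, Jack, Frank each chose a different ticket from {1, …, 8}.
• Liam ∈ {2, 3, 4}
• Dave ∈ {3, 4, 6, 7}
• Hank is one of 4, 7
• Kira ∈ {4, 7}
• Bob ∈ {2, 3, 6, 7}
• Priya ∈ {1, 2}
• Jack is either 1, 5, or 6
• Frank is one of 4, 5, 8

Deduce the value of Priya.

The 8 variables draw from only 8 values {1, 2, 3, 4, 5, 6, 7, 8}, so each is used; only Frank can be 8, hence Frank = 8.
The 7 still-open variables together cover exactly {1, 2, 3, 4, 5, 6, 7} — 7 values for 7 variables — and 5 appears only in Jack's list, so Jack = 5.
Among the 6 still-open variables, 1 fits only Priya (and all 6 values in {1, 2, 3, 4, 6, 7} must be used), so Priya = 1.

1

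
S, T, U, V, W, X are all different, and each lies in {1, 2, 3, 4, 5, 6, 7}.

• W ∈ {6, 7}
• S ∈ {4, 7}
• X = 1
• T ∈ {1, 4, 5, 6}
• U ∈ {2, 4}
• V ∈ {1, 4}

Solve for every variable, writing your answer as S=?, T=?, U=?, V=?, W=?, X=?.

X has just one choice, so X = 1. Eliminate 1 elsewhere: T, V.
V has just one choice, so V = 4. Strike 4 from S, T, U.
S's domain is down to {7}, so S = 7. Eliminate 7 elsewhere: W.
U has just one choice, so U = 2.
W must be 6 (only option left). Eliminate 6 elsewhere: T.
T's domain is down to {5}, so T = 5.

S=7, T=5, U=2, V=4, W=6, X=1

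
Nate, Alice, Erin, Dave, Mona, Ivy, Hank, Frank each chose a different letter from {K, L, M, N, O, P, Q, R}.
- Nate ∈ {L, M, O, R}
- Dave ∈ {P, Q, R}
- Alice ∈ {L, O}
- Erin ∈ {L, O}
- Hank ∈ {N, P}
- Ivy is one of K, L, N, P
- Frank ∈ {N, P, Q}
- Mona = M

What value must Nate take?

R

Mona must be M (only option left). So Nate can't be M.
The 7 still-open variables draw from only 7 values {K, L, N, O, P, Q, R}, so each is used; only Ivy can be K, hence Ivy = K.
Alice and Erin between them cover only {L, O} — a naked pair. Remove those values from Nate.
So Nate = R.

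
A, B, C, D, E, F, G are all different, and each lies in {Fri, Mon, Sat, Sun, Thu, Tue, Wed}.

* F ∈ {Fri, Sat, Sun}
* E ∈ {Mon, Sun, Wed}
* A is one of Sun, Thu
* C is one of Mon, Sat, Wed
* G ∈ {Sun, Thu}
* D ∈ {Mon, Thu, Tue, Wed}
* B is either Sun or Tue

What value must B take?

Tue

Among the 7 variables, Fri fits only F (and all 7 values in {Fri, Mon, Sat, Sun, Thu, Tue, Wed} must be used), so F = Fri.
The 6 still-open variables draw from only 6 values {Mon, Sat, Sun, Thu, Tue, Wed}, so each is used; only C can be Sat, hence C = Sat.
The 2 variables A and G are confined to {Sun, Thu}, which locks those values in; drop them from B, D, E.
So B = Tue.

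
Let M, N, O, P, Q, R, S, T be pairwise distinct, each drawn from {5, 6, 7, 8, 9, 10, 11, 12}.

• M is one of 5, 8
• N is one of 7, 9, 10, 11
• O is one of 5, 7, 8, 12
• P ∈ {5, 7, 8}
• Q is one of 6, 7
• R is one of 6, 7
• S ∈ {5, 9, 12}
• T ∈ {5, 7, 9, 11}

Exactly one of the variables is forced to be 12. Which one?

The 8 variables together cover exactly {5, 6, 7, 8, 9, 10, 11, 12} — 8 values for 8 variables — and 10 appears only in N's list, so N = 10.
The 7 still-open variables together cover exactly {5, 6, 7, 8, 9, 11, 12} — 7 values for 7 variables — and 11 appears only in T's list, so T = 11.
The 6 still-open variables together cover exactly {5, 6, 7, 8, 9, 12} — 6 values for 6 variables — and 9 appears only in S's list, so S = 9.
The 5 still-open variables draw from only 5 values {5, 6, 7, 8, 12}, so each is used; only O can be 12, hence O = 12.

O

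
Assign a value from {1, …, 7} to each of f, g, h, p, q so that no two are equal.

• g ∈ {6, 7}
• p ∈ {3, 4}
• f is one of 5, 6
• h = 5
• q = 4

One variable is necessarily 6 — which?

f

h must be 5 (only option left). Strike 5 from f.
So 6 goes to f.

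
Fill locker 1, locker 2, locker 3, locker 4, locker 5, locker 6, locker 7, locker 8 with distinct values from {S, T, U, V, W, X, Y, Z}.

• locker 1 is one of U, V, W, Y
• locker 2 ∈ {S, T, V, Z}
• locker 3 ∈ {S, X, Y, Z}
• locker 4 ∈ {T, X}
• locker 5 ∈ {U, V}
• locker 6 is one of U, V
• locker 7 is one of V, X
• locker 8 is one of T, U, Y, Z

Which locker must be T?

locker 4

The 8 variables draw from only 8 values {S, T, U, V, W, X, Y, Z}, so each is used; only locker 1 can be W, hence locker 1 = W.
The 2 variables locker 5 and locker 6 are confined to {U, V}, which locks those values in; drop them from locker 2, locker 7, locker 8.
locker 7 must be X (only option left). Strike X from locker 3, locker 4.
So T goes to locker 4.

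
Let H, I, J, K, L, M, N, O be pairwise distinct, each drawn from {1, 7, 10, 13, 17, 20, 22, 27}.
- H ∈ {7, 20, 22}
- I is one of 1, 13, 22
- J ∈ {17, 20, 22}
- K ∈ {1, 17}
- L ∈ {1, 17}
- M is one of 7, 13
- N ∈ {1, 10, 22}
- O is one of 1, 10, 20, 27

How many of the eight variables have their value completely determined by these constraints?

Among the 8 variables, 27 fits only O (and all 8 values in {1, 7, 10, 13, 17, 20, 22, 27} must be used), so O = 27.
Among the 7 still-open variables, 10 fits only N (and all 7 values in {1, 7, 10, 13, 17, 20, 22} must be used), so N = 10.
K and L share exactly the 2 values {1, 17}; by pigeonhole those values go to them, so strike 1, 17 from I, J.
Determined: N=10, O=27. The other variables each still have more than one consistent value. That makes 2.

2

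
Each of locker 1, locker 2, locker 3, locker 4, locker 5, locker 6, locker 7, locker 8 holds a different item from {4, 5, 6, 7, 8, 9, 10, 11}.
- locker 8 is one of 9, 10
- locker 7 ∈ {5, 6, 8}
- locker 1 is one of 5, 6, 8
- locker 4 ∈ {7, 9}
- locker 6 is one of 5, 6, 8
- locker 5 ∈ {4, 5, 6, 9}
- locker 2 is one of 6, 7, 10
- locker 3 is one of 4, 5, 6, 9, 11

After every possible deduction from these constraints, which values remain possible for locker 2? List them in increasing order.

7, 10

The 8 variables draw from only 8 values {4, 5, 6, 7, 8, 9, 10, 11}, so each is used; only locker 3 can be 11, hence locker 3 = 11.
The 7 still-open variables draw from only 7 values {4, 5, 6, 7, 8, 9, 10}, so each is used; only locker 5 can be 4, hence locker 5 = 4.
The 3 variables locker 1, locker 6, locker 7 are confined to {5, 6, 8}, which locks those values in; drop them from locker 2.
No further eliminations apply; locker 2 can still be any of 7, 10.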